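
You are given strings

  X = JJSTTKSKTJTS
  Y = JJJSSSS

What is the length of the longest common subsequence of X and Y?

5

Taking J (X #1, Y #2), J (X #2, Y #3), S (X #3, Y #5), S (X #7, Y #6), S (X #12, Y #7) gives a common subsequence of length 5. The LCS DP gives dp[12][7] = 5, so this is optimal.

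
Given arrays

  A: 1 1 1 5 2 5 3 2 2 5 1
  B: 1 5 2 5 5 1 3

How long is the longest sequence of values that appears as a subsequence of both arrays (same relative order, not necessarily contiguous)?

Let dp[i][j] be the LCS length of the first i values of A and the first j values of B. dp[i][j] = dp[i-1][j-1]+1 when the i-th and j-th values match, else max(dp[i-1][j], dp[i][j-1]).
    ·  1  5  2  5  5  1  3
 ·  0  0  0  0  0  0  0  0
 1  0  1  1  1  1  1  1  1
 1  0  1  1  1  1  1  2  2
 1  0  1  1  1  1  1  2  2
 5  0  1  2  2  2  2  2  2
 2  0  1  2  3  3  3  3  3
 5  0  1  2  3  4  4  4  4
 3  0  1  2  3  4  4  4  5
 2  0  1  2  3  4  4  4  5
 2  0  1  2  3  4  4  4  5
 5  0  1  2  3  4  5  5  5
 1  0  1  2  3  4  5  6  6
dp[11][7] = 6. One LCS (by backtracking along matches): 1, 5, 2, 5, 5, 1.

6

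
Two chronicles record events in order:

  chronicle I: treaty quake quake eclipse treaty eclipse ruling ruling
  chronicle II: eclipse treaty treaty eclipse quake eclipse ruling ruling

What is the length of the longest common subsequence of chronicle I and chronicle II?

5

Taking treaty at chronicle I[1]=chronicle II[3]; then quake at chronicle I[3]=chronicle II[5]; then eclipse at chronicle I[6]=chronicle II[6]; then ruling at chronicle I[7]=chronicle II[7]; then ruling at chronicle I[8]=chronicle II[8] gives a common subsequence of length 5. The LCS DP gives dp[8][8] = 5, so this is optimal.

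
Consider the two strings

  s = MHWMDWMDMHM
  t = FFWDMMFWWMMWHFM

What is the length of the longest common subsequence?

7

Taking M (s #1, t #6); then W (s #3, t #8); then W (s #6, t #9); then M (s #7, t #10); then M (s #9, t #11); then H (s #10, t #13); then M (s #11, t #15) gives a common subsequence of length 7, and the DP table's final entry dp[11][15] is also 7, so no common subsequence is longer.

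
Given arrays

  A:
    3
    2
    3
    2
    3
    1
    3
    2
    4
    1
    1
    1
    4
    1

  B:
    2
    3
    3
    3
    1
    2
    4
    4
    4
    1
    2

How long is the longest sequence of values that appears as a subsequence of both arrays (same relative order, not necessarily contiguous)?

8

One common subsequence of length 8: 3 (A #1, B #2), 3 (A #3, B #3), 3 (A #5, B #4), 1 (A #6, B #5), 2 (A #8, B #6), 4 (A #9, B #8), 4 (A #13, B #9), 1 (A #14, B #10). The LCS DP gives dp[14][11] = 8, so this is optimal.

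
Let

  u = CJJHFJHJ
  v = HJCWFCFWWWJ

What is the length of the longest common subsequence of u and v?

Let dp[i][j] be the LCS length of the first i characters of u and the first j characters of v. dp[i][j] = dp[i-1][j-1]+1 when the i-th and j-th characters match, else max(dp[i-1][j], dp[i][j-1]).
    ·  H  J  C  W  F  C  F  W  W  W  J
 ·  0  0  0  0  0  0  0  0  0  0  0  0
 C  0  0  0  1  1  1  1  1  1  1  1  1
 J  0  0  1  1  1  1  1  1  1  1  1  2
 J  0  0  1  1  1  1  1  1  1  1  1  2
 H  0  1  1  1  1  1  1  1  1  1  1  2
 F  0  1  1  1  1  2  2  2  2  2  2  2
 J  0  1  2  2  2  2  2  2  2  2  2  3
 H  0  1  2  2  2  2  2  2  2  2  2  3
 J  0  1  2  2  2  2  2  2  2  2  2  3
dp[8][11] = 3. One LCS (by backtracking along matches): CFJ.

3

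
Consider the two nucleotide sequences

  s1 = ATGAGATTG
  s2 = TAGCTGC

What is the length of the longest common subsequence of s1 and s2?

5

One common subsequence of length 5: T (s1 #2, s2 #1); then A (s1 #4, s2 #2); then G (s1 #5, s2 #3); then T (s1 #8, s2 #5); then G (s1 #9, s2 #6). Since dp[9][7] = 5, nothing longer is possible.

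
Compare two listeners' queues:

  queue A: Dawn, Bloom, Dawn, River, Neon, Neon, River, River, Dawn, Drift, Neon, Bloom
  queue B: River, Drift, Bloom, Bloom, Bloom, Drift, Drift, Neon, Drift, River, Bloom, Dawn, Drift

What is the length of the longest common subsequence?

5

One common subsequence of length 5: Bloom [2,5], then Neon [5,8], then River [7,10], then Dawn [9,12], then Drift [10,13]. The LCS DP gives dp[12][13] = 5, so this is optimal.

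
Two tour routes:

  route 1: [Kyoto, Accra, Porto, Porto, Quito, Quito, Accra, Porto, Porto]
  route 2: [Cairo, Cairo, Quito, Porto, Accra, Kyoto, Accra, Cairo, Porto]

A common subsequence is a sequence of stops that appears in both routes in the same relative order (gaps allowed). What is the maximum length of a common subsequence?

Pick Kyoto at route 1[1]=route 2[6] → Accra at route 1[2]=route 2[7] → Porto at route 1[9]=route 2[9]; all 3 stops appear in both, in order. Since dp[9][9] = 3, nothing longer is possible.

3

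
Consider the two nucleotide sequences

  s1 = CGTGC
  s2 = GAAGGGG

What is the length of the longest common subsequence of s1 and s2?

Taking G at s1[2]=s2[6], G at s1[4]=s2[7] gives a common subsequence of length 2, and the DP table's final entry dp[5][7] is also 2, so no common subsequence is longer.

2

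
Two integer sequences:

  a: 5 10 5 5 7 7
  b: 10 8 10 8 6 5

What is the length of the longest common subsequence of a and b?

One common subsequence of length 2: 10 [2,3] → 5 [4,6]. dp[6][6] = 2 confirms this is the maximum.

2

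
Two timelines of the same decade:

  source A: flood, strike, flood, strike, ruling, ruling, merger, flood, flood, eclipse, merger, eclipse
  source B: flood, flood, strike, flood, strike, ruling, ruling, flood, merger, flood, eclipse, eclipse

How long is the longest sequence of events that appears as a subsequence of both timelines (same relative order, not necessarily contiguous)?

One common subsequence of length 10: flood (source A #1, source B #2); then strike (source A #2, source B #3); then flood (source A #3, source B #4); then strike (source A #4, source B #5); then ruling (source A #5, source B #6); then ruling (source A #6, source B #7); then merger (source A #7, source B #9); then flood (source A #9, source B #10); then eclipse (source A #10, source B #11); then eclipse (source A #12, source B #12), and the DP table's final entry dp[12][12] is also 10, so no common subsequence is longer.

10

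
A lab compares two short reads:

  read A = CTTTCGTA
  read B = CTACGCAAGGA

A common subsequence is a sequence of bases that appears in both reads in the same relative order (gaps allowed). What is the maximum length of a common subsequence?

5

Let dp[i][j] be the LCS length of the first i bases of read A and the first j bases of read B. dp[i][j] = dp[i-1][j-1]+1 when the i-th and j-th bases match, else max(dp[i-1][j], dp[i][j-1]).
    ·  C  T  A  C  G  C  A  A  G  G  A
 ·  0  0  0  0  0  0  0  0  0  0  0  0
 C  0  1  1  1  1  1  1  1  1  1  1  1
 T  0  1  2  2  2  2  2  2  2  2  2  2
 T  0  1  2  2  2  2  2  2  2  2  2  2
 T  0  1  2  2  2  2  2  2  2  2  2  2
 C  0  1  2  2  3  3  3  3  3  3  3  3
 G  0  1  2  2  3  4  4  4  4  4  4  4
 T  0  1  2  2  3  4  4  4  4  4  4  4
 A  0  1  2  3  3  4  4  5  5  5  5  5
dp[8][11] = 5. One LCS (by backtracking along matches): CTCGA.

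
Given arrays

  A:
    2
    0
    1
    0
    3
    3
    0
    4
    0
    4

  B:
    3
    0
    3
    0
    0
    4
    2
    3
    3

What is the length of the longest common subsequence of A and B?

5

One common subsequence of length 5: 0 at A[4]=B[2]; then 3 at A[6]=B[3]; then 0 at A[7]=B[4]; then 0 at A[9]=B[5]; then 4 at A[10]=B[6]. dp[10][9] = 5 confirms this is the maximum.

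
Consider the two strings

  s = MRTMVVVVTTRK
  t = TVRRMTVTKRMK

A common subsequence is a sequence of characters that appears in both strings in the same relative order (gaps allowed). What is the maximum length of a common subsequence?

Taking M at s[1]=t[5] → T at s[3]=t[6] → V at s[8]=t[7] → T at s[9]=t[8] → R at s[11]=t[10] → K at s[12]=t[12] gives a common subsequence of length 6. The LCS DP gives dp[12][12] = 6, so this is optimal.

6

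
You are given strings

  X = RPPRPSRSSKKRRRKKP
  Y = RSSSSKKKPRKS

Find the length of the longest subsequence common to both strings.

8

Match R (X #1, Y #1), S (X #6, Y #3), S (X #8, Y #4), S (X #9, Y #5), K (X #10, Y #7), K (X #11, Y #8), R (X #14, Y #10), K (X #15, Y #11) — 8 characters in the same relative order in both. The LCS DP gives dp[17][12] = 8, so this is optimal.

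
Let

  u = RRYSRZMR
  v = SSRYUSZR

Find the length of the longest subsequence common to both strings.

5

Let dp[i][j] be the LCS length of the first i characters of u and the first j characters of v. dp[i][j] = dp[i-1][j-1]+1 when the i-th and j-th characters match, else max(dp[i-1][j], dp[i][j-1]).
    ·  S  S  R  Y  U  S  Z  R
 ·  0  0  0  0  0  0  0  0  0
 R  0  0  0  1  1  1  1  1  1
 R  0  0  0  1  1  1  1  1  2
 Y  0  0  0  1  2  2  2  2  2
 S  0  1  1  1  2  2  3  3  3
 R  0  1  1  2  2  2  3  3  4
 Z  0  1  1  2  2  2  3  4  4
 M  0  1  1  2  2  2  3  4  4
 R  0  1  1  2  2  2  3  4  5
dp[8][8] = 5. One LCS (by backtracking along matches): RYSZR.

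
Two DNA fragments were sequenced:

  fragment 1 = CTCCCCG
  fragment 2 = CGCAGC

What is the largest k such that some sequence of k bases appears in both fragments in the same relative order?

Let dp[i][j] be the LCS length of the first i bases of fragment 1 and the first j bases of fragment 2. dp[i][j] = dp[i-1][j-1]+1 when the i-th and j-th bases match, else max(dp[i-1][j], dp[i][j-1]).
    ·  C  G  C  A  G  C
 ·  0  0  0  0  0  0  0
 C  0  1  1  1  1  1  1
 T  0  1  1  1  1  1  1
 C  0  1  1  2  2  2  2
 C  0  1  1  2  2  2  3
 C  0  1  1  2  2  2  3
 C  0  1  1  2  2  2  3
 G  0  1  2  2  2  3  3
dp[7][6] = 3. One LCS (by backtracking along matches): CCC.

3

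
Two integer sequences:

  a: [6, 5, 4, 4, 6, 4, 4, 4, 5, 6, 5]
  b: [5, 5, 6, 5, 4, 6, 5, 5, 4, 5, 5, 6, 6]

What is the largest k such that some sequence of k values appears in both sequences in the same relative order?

7

Let dp[i][j] be the LCS length of the first i values of a and the first j values of b. dp[i][j] = dp[i-1][j-1]+1 when the i-th and j-th values match, else max(dp[i-1][j], dp[i][j-1]).
    ·  5  5  6  5  4  6  5  5  4  5  5  6  6
 ·  0  0  0  0  0  0  0  0  0  0  0  0  0  0
 6  0  0  0  1  1  1  1  1  1  1  1  1  1  1
 5  0  1  1  1  2  2  2  2  2  2  2  2  2  2
 4  0  1  1  1  2  3  3  3  3  3  3  3  3  3
 4  0  1  1  1  2  3  3  3  3  4  4  4  4  4
 6  0  1  1  2  2  3  4  4  4  4  4  4  5  5
 4  0  1  1  2  2  3  4  4  4  5  5  5  5  5
 4  0  1  1  2  2  3  4  4  4  5  5  5  5  5
 4  0  1  1  2  2  3  4  4  4  5  5  5  5  5
 5  0  1  2  2  3  3  4  5  5  5  6  6  6  6
 6  0  1  2  3  3  3  4  5  5  5  6  6  7  7
 5  0  1  2  3  4  4  4  5  6  6  6  7  7  7
dp[11][13] = 7. One LCS (by backtracking along matches): 6, 5, 4, 6, 4, 5, 6.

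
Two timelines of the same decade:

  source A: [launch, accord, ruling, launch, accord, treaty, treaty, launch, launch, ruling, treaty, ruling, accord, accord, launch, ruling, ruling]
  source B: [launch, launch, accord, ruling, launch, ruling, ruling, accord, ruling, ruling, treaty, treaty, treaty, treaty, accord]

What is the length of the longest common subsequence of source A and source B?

Match launch at source A[1]=source B[2]; then accord at source A[2]=source B[3]; then ruling at source A[3]=source B[4]; then launch at source A[4]=source B[5]; then accord at source A[5]=source B[8]; then treaty at source A[6]=source B[12]; then treaty at source A[7]=source B[13]; then treaty at source A[11]=source B[14]; then accord at source A[14]=source B[15] — 9 events in the same relative order in both, and the DP table's final entry dp[17][15] is also 9, so no common subsequence is longer.

9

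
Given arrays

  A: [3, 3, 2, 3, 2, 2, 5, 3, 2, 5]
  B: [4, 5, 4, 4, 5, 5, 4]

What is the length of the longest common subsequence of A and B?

2

Pick 5 at A[7]=B[5] → 5 at A[10]=B[6]; all 2 values appear in both, in order. The LCS DP gives dp[10][7] = 2, so this is optimal.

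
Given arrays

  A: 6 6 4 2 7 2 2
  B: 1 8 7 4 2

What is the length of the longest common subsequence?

2

Let dp[i][j] be the LCS length of the first i values of A and the first j values of B. dp[i][j] = dp[i-1][j-1]+1 when the i-th and j-th values match, else max(dp[i-1][j], dp[i][j-1]).
    ·  1  8  7  4  2
 ·  0  0  0  0  0  0
 6  0  0  0  0  0  0
 6  0  0  0  0  0  0
 4  0  0  0  0  1  1
 2  0  0  0  0  1  2
 7  0  0  0  1  1  2
 2  0  0  0  1  1  2
 2  0  0  0  1  1  2
dp[7][5] = 2. One LCS (by backtracking along matches): 4, 2.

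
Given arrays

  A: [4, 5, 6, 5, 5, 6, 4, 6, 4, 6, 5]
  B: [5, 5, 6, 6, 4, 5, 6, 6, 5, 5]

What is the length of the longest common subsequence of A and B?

7

Pick 5 [2,2], then 6 [3,3], then 6 [6,4], then 4 [7,5], then 6 [8,7], then 6 [10,8], then 5 [11,10]; all 7 values appear in both, in order, and the DP table's final entry dp[11][10] is also 7, so no common subsequence is longer.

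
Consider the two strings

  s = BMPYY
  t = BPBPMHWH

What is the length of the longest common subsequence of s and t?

Pick B (s #1, t #3); then M (s #2, t #5); all 2 characters appear in both, in order. Since dp[5][8] = 2, nothing longer is possible.

2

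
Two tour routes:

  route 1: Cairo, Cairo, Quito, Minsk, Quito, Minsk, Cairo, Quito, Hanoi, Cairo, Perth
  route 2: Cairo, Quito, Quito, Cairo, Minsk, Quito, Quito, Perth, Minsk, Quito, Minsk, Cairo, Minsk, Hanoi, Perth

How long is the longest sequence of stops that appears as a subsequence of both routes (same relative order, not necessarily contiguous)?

Match Cairo (route 1 #1, route 2 #1), Cairo (route 1 #2, route 2 #4), Quito (route 1 #3, route 2 #7), Minsk (route 1 #4, route 2 #9), Quito (route 1 #5, route 2 #10), Minsk (route 1 #6, route 2 #11), Cairo (route 1 #7, route 2 #12), Hanoi (route 1 #9, route 2 #14), Perth (route 1 #11, route 2 #15) — 9 stops in the same relative order in both. Since dp[11][15] = 9, nothing longer is possible.

9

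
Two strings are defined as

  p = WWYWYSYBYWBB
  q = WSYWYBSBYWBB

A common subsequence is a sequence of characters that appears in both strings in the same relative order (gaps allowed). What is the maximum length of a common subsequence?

10

Let dp[i][j] be the LCS length of the first i characters of p and the first j characters of q. dp[i][j] = dp[i-1][j-1]+1 when the i-th and j-th characters match, else max(dp[i-1][j], dp[i][j-1]).
    ·  W  S  Y  W  Y  B  S  B  Y  W  B  B
 ·  0  0  0  0  0  0  0  0  0  0  0  0  0
 W  0  1  1  1  1  1  1  1  1  1  1  1  1
 W  0  1  1  1  2  2  2  2  2  2  2  2  2
 Y  0  1  1  2  2  3  3  3  3  3  3  3  3
 W  0  1  1  2  3  3  3  3  3  3  4  4  4
 Y  0  1  1  2  3  4  4  4  4  4  4  4  4
 S  0  1  2  2  3  4  4  5  5  5  5  5  5
 Y  0  1  2  3  3  4  4  5  5  6  6  6  6
 B  0  1  2  3  3  4  5  5  6  6  6  7  7
 Y  0  1  2  3  3  4  5  5  6  7  7  7  7
 W  0  1  2  3  4  4  5  5  6  7  8  8  8
 B  0  1  2  3  4  4  5  5  6  7  8  9  9
 B  0  1  2  3  4  4  5  5  6  7  8  9 10
dp[12][12] = 10. One LCS (by backtracking along matches): WYWYSBYWBB.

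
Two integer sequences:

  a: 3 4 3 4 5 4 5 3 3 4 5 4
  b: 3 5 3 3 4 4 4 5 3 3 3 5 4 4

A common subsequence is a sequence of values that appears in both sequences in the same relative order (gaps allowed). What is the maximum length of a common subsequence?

9

Pick 3 (a #1, b #4) → 4 (a #2, b #5) → 4 (a #4, b #6) → 4 (a #6, b #7) → 5 (a #7, b #8) → 3 (a #8, b #10) → 3 (a #9, b #11) → 4 (a #10, b #13) → 4 (a #12, b #14); all 9 values appear in both, in order. The LCS DP gives dp[12][14] = 9, so this is optimal.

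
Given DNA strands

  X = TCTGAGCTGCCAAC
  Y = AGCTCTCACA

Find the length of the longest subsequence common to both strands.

8

Let dp[i][j] be the LCS length of the first i bases of X and the first j bases of Y. dp[i][j] = dp[i-1][j-1]+1 when the i-th and j-th bases match, else max(dp[i-1][j], dp[i][j-1]).
    ·  A  G  C  T  C  T  C  A  C  A
 ·  0  0  0  0  0  0  0  0  0  0  0
 T  0  0  0  0  1  1  1  1  1  1  1
 C  0  0  0  1  1  2  2  2  2  2  2
 T  0  0  0  1  2  2  3  3  3  3  3
 G  0  0  1  1  2  2  3  3  3  3  3
 A  0  1  1  1  2  2  3  3  4  4  4
 G  0  1  2  2  2  2  3  3  4  4  4
 C  0  1  2  3  3  3  3  4  4  5  5
 T  0  1  2  3  4  4  4  4  4  5  5
 G  0  1  2  3  4  4  4  4  4  5  5
 C  0  1  2  3  4  5  5  5  5  5  5
 C  0  1  2  3  4  5  5  6  6  6  6
 A  0  1  2  3  4  5  5  6  7  7  7
 A  0  1  2  3  4  5  5  6  7  7  8
 C  0  1  2  3  4  5  5  6  7  8  8
dp[14][10] = 8. One LCS (by backtracking along matches): AGCTCCAA.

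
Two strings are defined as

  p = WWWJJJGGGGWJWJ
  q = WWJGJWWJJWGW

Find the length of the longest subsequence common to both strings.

Pick W [1,2], W [2,6], W [3,7], J [4,8], J [5,9], G [10,11], W [13,12]; all 7 characters appear in both, in order. Since dp[14][12] = 7, nothing longer is possible.

7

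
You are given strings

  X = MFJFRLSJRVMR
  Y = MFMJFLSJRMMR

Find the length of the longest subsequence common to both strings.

10

Match M (X #1, Y #1), F (X #2, Y #2), J (X #3, Y #4), F (X #4, Y #5), L (X #6, Y #6), S (X #7, Y #7), J (X #8, Y #8), R (X #9, Y #9), M (X #11, Y #11), R (X #12, Y #12) — 10 characters in the same relative order in both. dp[12][12] = 10 confirms this is the maximum.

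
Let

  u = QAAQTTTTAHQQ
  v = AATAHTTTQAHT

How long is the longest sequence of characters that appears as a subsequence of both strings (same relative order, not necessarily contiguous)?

8

Match A (u #2, v #1), A (u #3, v #2), T (u #5, v #3), T (u #6, v #6), T (u #7, v #7), T (u #8, v #8), A (u #9, v #10), H (u #10, v #11) — 8 characters in the same relative order in both. The LCS DP gives dp[12][12] = 8, so this is optimal.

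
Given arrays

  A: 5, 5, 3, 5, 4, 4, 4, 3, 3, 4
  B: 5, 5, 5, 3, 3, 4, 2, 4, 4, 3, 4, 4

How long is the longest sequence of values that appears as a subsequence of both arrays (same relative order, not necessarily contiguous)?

8

Let dp[i][j] be the LCS length of the first i values of A and the first j values of B. dp[i][j] = dp[i-1][j-1]+1 when the i-th and j-th values match, else max(dp[i-1][j], dp[i][j-1]).
    ·  5  5  5  3  3  4  2  4  4  3  4  4
 ·  0  0  0  0  0  0  0  0  0  0  0  0  0
 5  0  1  1  1  1  1  1  1  1  1  1  1  1
 5  0  1  2  2  2  2  2  2  2  2  2  2  2
 3  0  1  2  2  3  3  3  3  3  3  3  3  3
 5  0  1  2  3  3  3  3  3  3  3  3  3  3
 4  0  1  2  3  3  3  4  4  4  4  4  4  4
 4  0  1  2  3  3  3  4  4  5  5  5  5  5
 4  0  1  2  3  3  3  4  4  5  6  6  6  6
 3  0  1  2  3  4  4  4  4  5  6  7  7  7
 3  0  1  2  3  4  5  5  5  5  6  7  7  7
 4  0  1  2  3  4  5  6  6  6  6  7  8  8
dp[10][12] = 8. One LCS (by backtracking along matches): 5, 5, 3, 4, 4, 4, 3, 4.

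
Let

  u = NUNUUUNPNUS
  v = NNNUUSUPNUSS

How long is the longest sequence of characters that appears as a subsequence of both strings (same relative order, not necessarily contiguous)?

Pick N (u #1, v #2) → N (u #3, v #3) → U (u #4, v #4) → U (u #5, v #5) → U (u #6, v #7) → P (u #8, v #8) → N (u #9, v #9) → U (u #10, v #10) → S (u #11, v #12); all 9 characters appear in both, in order, and the DP table's final entry dp[11][12] is also 9, so no common subsequence is longer.

9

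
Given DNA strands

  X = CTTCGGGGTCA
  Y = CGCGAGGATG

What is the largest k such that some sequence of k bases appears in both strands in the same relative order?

One common subsequence of length 6: C (X #1, Y #1), then C (X #4, Y #3), then G (X #5, Y #4), then G (X #6, Y #6), then G (X #7, Y #7), then G (X #8, Y #10). dp[11][10] = 6 confirms this is the maximum.

6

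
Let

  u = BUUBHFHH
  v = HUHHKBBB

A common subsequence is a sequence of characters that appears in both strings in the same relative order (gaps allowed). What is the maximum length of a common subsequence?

Pick U (u #3, v #2) → H (u #5, v #3) → H (u #7, v #4); all 3 characters appear in both, in order, and the DP table's final entry dp[8][8] is also 3, so no common subsequence is longer.

3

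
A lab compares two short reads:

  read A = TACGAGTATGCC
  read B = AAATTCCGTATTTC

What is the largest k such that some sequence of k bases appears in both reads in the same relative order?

7

Match T (read A #1, read B #5); then C (read A #3, read B #7); then G (read A #4, read B #8); then A (read A #5, read B #10); then T (read A #7, read B #12); then T (read A #9, read B #13); then C (read A #12, read B #14) — 7 bases in the same relative order in both. dp[12][14] = 7 confirms this is the maximum.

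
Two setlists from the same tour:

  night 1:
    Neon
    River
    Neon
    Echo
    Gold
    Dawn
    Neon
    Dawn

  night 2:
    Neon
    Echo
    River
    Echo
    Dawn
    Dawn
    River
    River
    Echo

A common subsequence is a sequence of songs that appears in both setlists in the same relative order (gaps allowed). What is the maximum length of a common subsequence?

5

Pick Neon at night 1[1]=night 2[1], River at night 1[2]=night 2[3], Echo at night 1[4]=night 2[4], Dawn at night 1[6]=night 2[5], Dawn at night 1[8]=night 2[6]; all 5 songs appear in both, in order. The LCS DP gives dp[8][9] = 5, so this is optimal.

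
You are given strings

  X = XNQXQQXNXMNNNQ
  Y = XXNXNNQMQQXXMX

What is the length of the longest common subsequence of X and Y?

Pick X (X #1, Y #4), then N (X #2, Y #6), then Q (X #3, Y #7), then Q (X #5, Y #9), then Q (X #6, Y #10), then X (X #7, Y #11), then X (X #9, Y #12), then M (X #10, Y #13); all 8 characters appear in both, in order. dp[14][14] = 8 confirms this is the maximum.

8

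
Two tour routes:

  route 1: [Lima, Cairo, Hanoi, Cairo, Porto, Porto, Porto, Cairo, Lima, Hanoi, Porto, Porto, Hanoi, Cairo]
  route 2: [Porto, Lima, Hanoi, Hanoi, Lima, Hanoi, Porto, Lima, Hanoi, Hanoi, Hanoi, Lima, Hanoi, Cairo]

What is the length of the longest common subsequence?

7

Pick Lima [1,5]; then Hanoi [3,6]; then Porto [7,7]; then Lima [9,8]; then Hanoi [10,11]; then Hanoi [13,13]; then Cairo [14,14]; all 7 stops appear in both, in order. The LCS DP gives dp[14][14] = 7, so this is optimal.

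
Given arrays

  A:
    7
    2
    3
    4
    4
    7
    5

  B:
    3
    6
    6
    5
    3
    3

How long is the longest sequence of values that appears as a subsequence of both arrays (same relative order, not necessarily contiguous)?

Pick 3 [3,1], then 5 [7,4]; all 2 values appear in both, in order, and the DP table's final entry dp[7][6] is also 2, so no common subsequence is longer.

2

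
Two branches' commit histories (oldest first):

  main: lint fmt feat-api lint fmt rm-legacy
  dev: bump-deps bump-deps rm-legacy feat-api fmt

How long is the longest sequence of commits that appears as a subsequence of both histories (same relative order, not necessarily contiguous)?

One common subsequence of length 2: feat-api [3,4], fmt [5,5], and the DP table's final entry dp[6][5] is also 2, so no common subsequence is longer.

2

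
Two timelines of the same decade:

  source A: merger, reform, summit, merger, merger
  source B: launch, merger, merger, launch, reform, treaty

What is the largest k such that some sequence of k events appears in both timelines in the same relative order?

Pick merger [1,3], then reform [2,5]; all 2 events appear in both, in order. Since dp[5][6] = 2, nothing longer is possible.

2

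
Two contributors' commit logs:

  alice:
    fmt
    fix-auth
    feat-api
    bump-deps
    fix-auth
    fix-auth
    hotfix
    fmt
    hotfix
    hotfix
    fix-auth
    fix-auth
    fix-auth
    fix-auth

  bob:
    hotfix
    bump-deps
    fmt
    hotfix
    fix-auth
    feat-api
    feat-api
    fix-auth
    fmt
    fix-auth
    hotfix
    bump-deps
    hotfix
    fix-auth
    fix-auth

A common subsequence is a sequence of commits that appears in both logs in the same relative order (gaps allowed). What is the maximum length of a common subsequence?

Pick fmt at alice[1]=bob[3], fix-auth at alice[2]=bob[5], feat-api at alice[3]=bob[7], fix-auth at alice[5]=bob[8], fix-auth at alice[6]=bob[10], hotfix at alice[7]=bob[11], hotfix at alice[10]=bob[13], fix-auth at alice[13]=bob[14], fix-auth at alice[14]=bob[15]; all 9 commits appear in both, in order. Since dp[14][15] = 9, nothing longer is possible.

9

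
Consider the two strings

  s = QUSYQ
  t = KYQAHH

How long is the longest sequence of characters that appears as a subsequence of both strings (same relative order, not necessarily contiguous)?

2

Pick Y at s[4]=t[2] → Q at s[5]=t[3]; all 2 characters appear in both, in order, and the DP table's final entry dp[5][6] is also 2, so no common subsequence is longer.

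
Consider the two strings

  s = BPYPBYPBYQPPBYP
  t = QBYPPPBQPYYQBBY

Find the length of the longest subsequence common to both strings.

9

Taking B [1,2] → P [2,5] → P [4,6] → B [5,7] → Y [6,10] → Y [9,11] → Q [10,12] → B [13,14] → Y [14,15] gives a common subsequence of length 9. dp[15][15] = 9 confirms this is the maximum.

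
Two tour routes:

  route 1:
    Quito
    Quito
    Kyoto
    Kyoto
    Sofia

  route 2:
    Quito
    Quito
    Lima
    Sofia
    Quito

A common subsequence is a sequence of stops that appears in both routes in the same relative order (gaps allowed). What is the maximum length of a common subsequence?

One common subsequence of length 3: Quito [1,1], Quito [2,2], Sofia [5,4]. dp[5][5] = 3 confirms this is the maximum.

3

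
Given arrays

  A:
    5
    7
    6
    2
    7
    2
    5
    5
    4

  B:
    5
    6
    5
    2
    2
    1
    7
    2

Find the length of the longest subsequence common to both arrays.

5

One common subsequence of length 5: 5 (A #1, B #1) → 6 (A #3, B #2) → 2 (A #4, B #5) → 7 (A #5, B #7) → 2 (A #6, B #8). Since dp[9][8] = 5, nothing longer is possible.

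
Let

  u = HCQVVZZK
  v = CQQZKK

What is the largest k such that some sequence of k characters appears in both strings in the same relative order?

Pick C (u #2, v #1), Q (u #3, v #3), Z (u #6, v #4), K (u #8, v #6); all 4 characters appear in both, in order. dp[8][6] = 4 confirms this is the maximum.

4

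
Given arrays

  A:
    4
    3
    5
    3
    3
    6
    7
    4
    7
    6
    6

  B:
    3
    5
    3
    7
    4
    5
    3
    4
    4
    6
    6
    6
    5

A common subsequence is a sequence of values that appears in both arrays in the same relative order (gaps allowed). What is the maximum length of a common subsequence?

Taking 3 at A[2]=B[1] → 5 at A[3]=B[2] → 3 at A[4]=B[3] → 3 at A[5]=B[7] → 6 at A[6]=B[10] → 6 at A[10]=B[11] → 6 at A[11]=B[12] gives a common subsequence of length 7. The LCS DP gives dp[11][13] = 7, so this is optimal.

7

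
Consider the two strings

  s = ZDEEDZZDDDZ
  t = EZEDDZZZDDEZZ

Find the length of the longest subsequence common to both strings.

8

Match Z at s[1]=t[2] → D at s[2]=t[4] → D at s[5]=t[5] → Z at s[6]=t[7] → Z at s[7]=t[8] → D at s[8]=t[9] → D at s[9]=t[10] → Z at s[11]=t[13] — 8 characters in the same relative order in both. Since dp[11][13] = 8, nothing longer is possible.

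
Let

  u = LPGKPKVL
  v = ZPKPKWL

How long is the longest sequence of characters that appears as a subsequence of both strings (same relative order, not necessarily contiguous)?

5

Let dp[i][j] be the LCS length of the first i characters of u and the first j characters of v. dp[i][j] = dp[i-1][j-1]+1 when the i-th and j-th characters match, else max(dp[i-1][j], dp[i][j-1]).
    ·  Z  P  K  P  K  W  L
 ·  0  0  0  0  0  0  0  0
 L  0  0  0  0  0  0  0  1
 P  0  0  1  1  1  1  1  1
 G  0  0  1  1  1  1  1  1
 K  0  0  1  2  2  2  2  2
 P  0  0  1  2  3  3  3  3
 K  0  0  1  2  3  4  4  4
 V  0  0  1  2  3  4  4  4
 L  0  0  1  2  3  4  4  5
dp[8][7] = 5. One LCS (by backtracking along matches): PKPKL.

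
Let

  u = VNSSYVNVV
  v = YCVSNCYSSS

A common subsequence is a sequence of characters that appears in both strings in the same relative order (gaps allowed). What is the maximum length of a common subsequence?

4

Taking V [1,3]; then N [2,5]; then S [3,9]; then S [4,10] gives a common subsequence of length 4. dp[9][10] = 4 confirms this is the maximum.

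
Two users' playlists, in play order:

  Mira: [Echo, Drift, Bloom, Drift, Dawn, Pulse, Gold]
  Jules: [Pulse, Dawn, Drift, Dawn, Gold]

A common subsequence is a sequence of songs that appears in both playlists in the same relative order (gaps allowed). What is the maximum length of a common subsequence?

3

Taking Drift [4,3], Dawn [5,4], Gold [7,5] gives a common subsequence of length 3. The LCS DP gives dp[7][5] = 3, so this is optimal.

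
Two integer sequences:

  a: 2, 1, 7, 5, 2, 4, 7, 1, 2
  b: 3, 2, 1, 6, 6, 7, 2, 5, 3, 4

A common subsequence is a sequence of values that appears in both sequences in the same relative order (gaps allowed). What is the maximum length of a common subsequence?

5

Let dp[i][j] be the LCS length of the first i values of a and the first j values of b. dp[i][j] = dp[i-1][j-1]+1 when the i-th and j-th values match, else max(dp[i-1][j], dp[i][j-1]).
    ·  3  2  1  6  6  7  2  5  3  4
 ·  0  0  0  0  0  0  0  0  0  0  0
 2  0  0  1  1  1  1  1  1  1  1  1
 1  0  0  1  2  2  2  2  2  2  2  2
 7  0  0  1  2  2  2  3  3  3  3  3
 5  0  0  1  2  2  2  3  3  4  4  4
 2  0  0  1  2  2  2  3  4  4  4  4
 4  0  0  1  2  2  2  3  4  4  4  5
 7  0  0  1  2  2  2  3  4  4  4  5
 1  0  0  1  2  2  2  3  4  4  4  5
 2  0  0  1  2  2  2  3  4  4  4  5
dp[9][10] = 5. One LCS (by backtracking along matches): 2, 1, 7, 5, 4.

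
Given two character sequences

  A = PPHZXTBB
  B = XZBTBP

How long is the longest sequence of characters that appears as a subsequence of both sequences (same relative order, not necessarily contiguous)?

3

One common subsequence of length 3: Z [4,2], T [6,4], B [7,5]. dp[8][6] = 3 confirms this is the maximum.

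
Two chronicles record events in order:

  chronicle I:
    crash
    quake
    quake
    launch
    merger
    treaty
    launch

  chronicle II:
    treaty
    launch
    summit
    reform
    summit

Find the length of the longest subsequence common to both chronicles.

2

One common subsequence of length 2: treaty (chronicle I #6, chronicle II #1), then launch (chronicle I #7, chronicle II #2), and the DP table's final entry dp[7][5] is also 2, so no common subsequence is longer.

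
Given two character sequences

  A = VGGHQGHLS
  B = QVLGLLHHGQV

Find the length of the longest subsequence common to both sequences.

Pick V at A[1]=B[2] → G at A[2]=B[4] → G at A[3]=B[9] → Q at A[5]=B[10]; all 4 characters appear in both, in order, and the DP table's final entry dp[9][11] is also 4, so no common subsequence is longer.

4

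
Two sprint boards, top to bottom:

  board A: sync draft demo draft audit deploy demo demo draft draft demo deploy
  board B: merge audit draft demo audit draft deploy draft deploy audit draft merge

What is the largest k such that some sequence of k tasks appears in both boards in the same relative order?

6

One common subsequence of length 6: draft [2,3], demo [3,4], draft [4,6], deploy [6,7], draft [9,8], draft [10,11]. The LCS DP gives dp[12][12] = 6, so this is optimal.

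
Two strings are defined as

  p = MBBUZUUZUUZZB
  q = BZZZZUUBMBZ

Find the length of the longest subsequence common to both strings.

6

Match B at p[2]=q[1], then Z at p[5]=q[4], then Z at p[8]=q[5], then U at p[9]=q[6], then U at p[10]=q[7], then Z at p[12]=q[11] — 6 characters in the same relative order in both. Since dp[13][11] = 6, nothing longer is possible.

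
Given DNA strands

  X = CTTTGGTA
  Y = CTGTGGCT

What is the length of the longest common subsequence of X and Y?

6

Pick C at X[1]=Y[1], then T at X[2]=Y[2], then T at X[4]=Y[4], then G at X[5]=Y[5], then G at X[6]=Y[6], then T at X[7]=Y[8]; all 6 bases appear in both, in order. Since dp[8][8] = 6, nothing longer is possible.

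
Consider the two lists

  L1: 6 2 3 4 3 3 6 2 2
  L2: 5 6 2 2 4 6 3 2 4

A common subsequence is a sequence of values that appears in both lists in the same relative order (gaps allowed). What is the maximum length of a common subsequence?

5

Pick 6 (L1 #1, L2 #2), 2 (L1 #2, L2 #4), 4 (L1 #4, L2 #5), 3 (L1 #6, L2 #7), 2 (L1 #8, L2 #8); all 5 values appear in both, in order. Since dp[9][9] = 5, nothing longer is possible.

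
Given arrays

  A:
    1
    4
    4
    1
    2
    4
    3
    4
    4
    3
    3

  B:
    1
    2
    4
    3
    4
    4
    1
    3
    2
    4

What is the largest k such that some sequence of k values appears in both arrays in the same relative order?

7

Taking 1 at A[4]=B[1]; then 2 at A[5]=B[2]; then 4 at A[6]=B[3]; then 3 at A[7]=B[4]; then 4 at A[8]=B[5]; then 4 at A[9]=B[6]; then 3 at A[10]=B[8] gives a common subsequence of length 7. dp[11][10] = 7 confirms this is the maximum.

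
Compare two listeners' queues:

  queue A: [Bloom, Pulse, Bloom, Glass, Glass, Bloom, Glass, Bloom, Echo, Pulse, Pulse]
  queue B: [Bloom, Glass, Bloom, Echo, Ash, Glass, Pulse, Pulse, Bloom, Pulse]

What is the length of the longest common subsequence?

6

One common subsequence of length 6: Bloom at queue A[3]=queue B[1], Glass at queue A[5]=queue B[2], Bloom at queue A[6]=queue B[3], Glass at queue A[7]=queue B[6], Bloom at queue A[8]=queue B[9], Pulse at queue A[11]=queue B[10]. Since dp[11][10] = 6, nothing longer is possible.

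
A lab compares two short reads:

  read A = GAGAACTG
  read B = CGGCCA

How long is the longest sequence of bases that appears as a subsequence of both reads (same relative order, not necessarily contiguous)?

Match G [1,2], then G [3,3], then A [5,6] — 3 bases in the same relative order in both. The LCS DP gives dp[8][6] = 3, so this is optimal.

3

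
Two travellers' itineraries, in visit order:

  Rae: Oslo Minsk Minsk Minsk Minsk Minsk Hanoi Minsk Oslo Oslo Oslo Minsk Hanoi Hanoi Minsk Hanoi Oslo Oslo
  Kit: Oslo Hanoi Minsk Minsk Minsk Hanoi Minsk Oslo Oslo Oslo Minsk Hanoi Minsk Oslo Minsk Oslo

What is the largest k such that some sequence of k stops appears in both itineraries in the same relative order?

14

One common subsequence of length 14: Oslo at Rae[1]=Kit[1] → Minsk at Rae[4]=Kit[3] → Minsk at Rae[5]=Kit[4] → Minsk at Rae[6]=Kit[5] → Hanoi at Rae[7]=Kit[6] → Minsk at Rae[8]=Kit[7] → Oslo at Rae[9]=Kit[8] → Oslo at Rae[10]=Kit[9] → Oslo at Rae[11]=Kit[10] → Minsk at Rae[12]=Kit[11] → Hanoi at Rae[14]=Kit[12] → Minsk at Rae[15]=Kit[13] → Oslo at Rae[17]=Kit[14] → Oslo at Rae[18]=Kit[16]. Since dp[18][16] = 14, nothing longer is possible.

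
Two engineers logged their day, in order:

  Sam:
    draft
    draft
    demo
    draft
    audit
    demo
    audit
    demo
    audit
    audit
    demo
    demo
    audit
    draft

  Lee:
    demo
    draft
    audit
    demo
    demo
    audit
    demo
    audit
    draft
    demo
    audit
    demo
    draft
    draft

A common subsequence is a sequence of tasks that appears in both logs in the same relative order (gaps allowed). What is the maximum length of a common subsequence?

10

One common subsequence of length 10: demo at Sam[3]=Lee[1], draft at Sam[4]=Lee[2], audit at Sam[5]=Lee[3], demo at Sam[6]=Lee[5], audit at Sam[7]=Lee[6], demo at Sam[8]=Lee[7], audit at Sam[9]=Lee[8], audit at Sam[10]=Lee[11], demo at Sam[11]=Lee[12], draft at Sam[14]=Lee[14]. Since dp[14][14] = 10, nothing longer is possible.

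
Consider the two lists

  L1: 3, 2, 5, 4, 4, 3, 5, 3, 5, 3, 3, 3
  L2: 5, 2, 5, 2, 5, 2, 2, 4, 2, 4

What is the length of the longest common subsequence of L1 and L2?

Match 2 [2,4]; then 5 [3,5]; then 4 [4,8]; then 4 [5,10] — 4 values in the same relative order in both. The LCS DP gives dp[12][10] = 4, so this is optimal.

4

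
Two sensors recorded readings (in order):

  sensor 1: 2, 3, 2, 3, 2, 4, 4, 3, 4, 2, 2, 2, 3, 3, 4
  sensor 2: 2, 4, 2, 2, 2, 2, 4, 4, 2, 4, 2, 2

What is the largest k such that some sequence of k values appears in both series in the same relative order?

8

Taking 2 [1,4]; then 2 [3,5]; then 2 [5,6]; then 4 [6,7]; then 4 [7,8]; then 4 [9,10]; then 2 [11,11]; then 2 [12,12] gives a common subsequence of length 8. Since dp[15][12] = 8, nothing longer is possible.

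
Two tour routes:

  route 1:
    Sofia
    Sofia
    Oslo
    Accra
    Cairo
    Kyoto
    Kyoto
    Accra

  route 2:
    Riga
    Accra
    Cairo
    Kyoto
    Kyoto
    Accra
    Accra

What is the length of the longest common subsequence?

5

Match Accra (route 1 #4, route 2 #2) → Cairo (route 1 #5, route 2 #3) → Kyoto (route 1 #6, route 2 #4) → Kyoto (route 1 #7, route 2 #5) → Accra (route 1 #8, route 2 #7) — 5 stops in the same relative order in both. Since dp[8][7] = 5, nothing longer is possible.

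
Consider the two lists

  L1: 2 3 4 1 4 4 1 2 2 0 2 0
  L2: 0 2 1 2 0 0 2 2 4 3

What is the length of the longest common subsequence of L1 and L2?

5

Let dp[i][j] be the LCS length of the first i values of L1 and the first j values of L2. dp[i][j] = dp[i-1][j-1]+1 when the i-th and j-th values match, else max(dp[i-1][j], dp[i][j-1]).
    ·  0  2  1  2  0  0  2  2  4  3
 ·  0  0  0  0  0  0  0  0  0  0  0
 2  0  0  1  1  1  1  1  1  1  1  1
 3  0  0  1  1  1  1  1  1  1  1  2
 4  0  0  1  1  1  1  1  1  1  2  2
 1  0  0  1  2  2  2  2  2  2  2  2
 4  0  0  1  2  2  2  2  2  2  3  3
 4  0  0  1  2  2  2  2  2  2  3  3
 1  0  0  1  2  2  2  2  2  2  3  3
 2  0  0  1  2  3  3  3  3  3  3  3
 2  0  0  1  2  3  3  3  4  4  4  4
 0  0  1  1  2  3  4  4  4  4  4  4
 2  0  1  2  2  3  4  4  5  5  5  5
 0  0  1  2  2  3  4  5  5  5  5  5
dp[12][10] = 5. One LCS (by backtracking along matches): 2, 1, 2, 2, 2.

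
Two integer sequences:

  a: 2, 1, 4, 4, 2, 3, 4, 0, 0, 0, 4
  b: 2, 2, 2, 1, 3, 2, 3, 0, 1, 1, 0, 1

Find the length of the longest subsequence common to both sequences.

One common subsequence of length 6: 2 (a #1, b #3), then 1 (a #2, b #4), then 2 (a #5, b #6), then 3 (a #6, b #7), then 0 (a #8, b #8), then 0 (a #9, b #11). dp[11][12] = 6 confirms this is the maximum.

6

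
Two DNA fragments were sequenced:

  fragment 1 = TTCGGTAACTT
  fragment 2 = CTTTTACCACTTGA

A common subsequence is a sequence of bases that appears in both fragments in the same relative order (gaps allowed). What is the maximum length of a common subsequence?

8

Pick T (fragment 1 #1, fragment 2 #3), then T (fragment 1 #2, fragment 2 #4), then T (fragment 1 #6, fragment 2 #5), then A (fragment 1 #7, fragment 2 #6), then A (fragment 1 #8, fragment 2 #9), then C (fragment 1 #9, fragment 2 #10), then T (fragment 1 #10, fragment 2 #11), then T (fragment 1 #11, fragment 2 #12); all 8 bases appear in both, in order, and the DP table's final entry dp[11][14] is also 8, so no common subsequence is longer.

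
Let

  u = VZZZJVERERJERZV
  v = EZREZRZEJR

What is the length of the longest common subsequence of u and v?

6

Taking Z (u #2, v #2) → Z (u #3, v #5) → Z (u #4, v #7) → E (u #9, v #8) → J (u #11, v #9) → R (u #13, v #10) gives a common subsequence of length 6. dp[15][10] = 6 confirms this is the maximum.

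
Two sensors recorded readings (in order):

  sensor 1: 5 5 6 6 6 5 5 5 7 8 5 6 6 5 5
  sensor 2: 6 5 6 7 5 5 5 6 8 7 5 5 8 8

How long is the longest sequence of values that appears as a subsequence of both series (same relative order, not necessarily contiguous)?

8

Pick 5 (sensor 1 #2, sensor 2 #2), 6 (sensor 1 #3, sensor 2 #3), 5 (sensor 1 #6, sensor 2 #5), 5 (sensor 1 #7, sensor 2 #6), 5 (sensor 1 #8, sensor 2 #7), 7 (sensor 1 #9, sensor 2 #10), 5 (sensor 1 #11, sensor 2 #11), 5 (sensor 1 #14, sensor 2 #12); all 8 values appear in both, in order, and the DP table's final entry dp[15][14] is also 8, so no common subsequence is longer.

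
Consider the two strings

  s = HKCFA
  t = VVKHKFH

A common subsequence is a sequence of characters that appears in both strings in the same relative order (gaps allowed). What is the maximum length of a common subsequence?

3

Let dp[i][j] be the LCS length of the first i characters of s and the first j characters of t. dp[i][j] = dp[i-1][j-1]+1 when the i-th and j-th characters match, else max(dp[i-1][j], dp[i][j-1]).
    ·  V  V  K  H  K  F  H
 ·  0  0  0  0  0  0  0  0
 H  0  0  0  0  1  1  1  1
 K  0  0  0  1  1  2  2  2
 C  0  0  0  1  1  2  2  2
 F  0  0  0  1  1  2  3  3
 A  0  0  0  1  1  2  3  3
dp[5][7] = 3. One LCS (by backtracking along matches): HKF.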